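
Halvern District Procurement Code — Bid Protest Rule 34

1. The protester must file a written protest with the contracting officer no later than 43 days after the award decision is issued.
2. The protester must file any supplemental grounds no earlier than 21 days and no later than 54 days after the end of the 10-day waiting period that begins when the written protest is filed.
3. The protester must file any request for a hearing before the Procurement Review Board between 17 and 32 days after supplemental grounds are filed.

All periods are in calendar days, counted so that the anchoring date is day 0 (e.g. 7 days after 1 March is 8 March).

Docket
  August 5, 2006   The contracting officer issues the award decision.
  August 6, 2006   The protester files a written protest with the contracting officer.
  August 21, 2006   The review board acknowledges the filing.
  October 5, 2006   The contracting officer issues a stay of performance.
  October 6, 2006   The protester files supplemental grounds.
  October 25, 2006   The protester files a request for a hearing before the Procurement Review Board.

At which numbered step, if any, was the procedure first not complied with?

Step 1: 43 days after August 5, 2006 (when the award decision is issued) is September 17, 2006; done August 6, 2006 — timely.
Step 2: the window is 21–54 days after August 16, 2006 (end of the 10-day waiting period, which began when the written protest is filed on August 6, 2006), so September 6, 2006 through October 9, 2006; done October 6, 2006, which is between those dates.
Step 3: the window is 17–32 days after October 6, 2006 (when supplemental grounds are filed), so October 23, 2006 through November 7, 2006; October 25, 2006 falls inside that range.

None — every step was satisfied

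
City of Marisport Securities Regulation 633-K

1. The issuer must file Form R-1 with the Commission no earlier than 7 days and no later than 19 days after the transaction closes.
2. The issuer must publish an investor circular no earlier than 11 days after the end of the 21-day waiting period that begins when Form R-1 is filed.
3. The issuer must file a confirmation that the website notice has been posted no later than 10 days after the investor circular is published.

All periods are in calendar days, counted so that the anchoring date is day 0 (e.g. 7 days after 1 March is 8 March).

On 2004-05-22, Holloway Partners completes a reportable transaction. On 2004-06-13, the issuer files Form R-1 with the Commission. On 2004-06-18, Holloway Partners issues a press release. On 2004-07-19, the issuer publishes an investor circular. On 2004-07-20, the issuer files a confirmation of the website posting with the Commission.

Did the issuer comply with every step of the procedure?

No

(1) the permitted window runs from 2004-05-22 + 7 = 2004-05-29 to 2004-05-22 + 19 = 2004-06-10; 2004-06-13 is 3 days past the end of the window.
The procedure was therefore not followed at step 1.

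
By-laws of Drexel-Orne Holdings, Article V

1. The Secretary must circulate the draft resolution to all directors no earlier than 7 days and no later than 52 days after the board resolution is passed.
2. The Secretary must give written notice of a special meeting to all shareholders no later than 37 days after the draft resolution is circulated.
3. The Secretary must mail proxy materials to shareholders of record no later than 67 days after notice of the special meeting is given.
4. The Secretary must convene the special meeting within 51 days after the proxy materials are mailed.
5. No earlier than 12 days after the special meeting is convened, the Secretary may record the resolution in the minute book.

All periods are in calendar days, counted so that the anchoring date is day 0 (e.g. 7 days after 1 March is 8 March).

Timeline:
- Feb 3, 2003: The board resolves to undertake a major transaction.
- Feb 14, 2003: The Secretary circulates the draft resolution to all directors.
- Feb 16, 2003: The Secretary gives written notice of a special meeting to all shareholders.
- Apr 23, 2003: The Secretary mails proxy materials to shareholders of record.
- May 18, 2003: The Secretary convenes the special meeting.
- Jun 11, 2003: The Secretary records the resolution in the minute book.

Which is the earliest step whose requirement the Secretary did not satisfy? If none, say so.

None — every step was satisfied

(1) the permitted window runs from Feb 3, 2003 + 7 = Feb 10, 2003 to Feb 3, 2003 + 52 = Mar 27, 2003; Feb 14, 2003 falls inside that range.
(2) due by Feb 14, 2003 + 37 days = Mar 23, 2003; done Feb 16, 2003 — timely.
(3) due by Feb 16, 2003 + 67 days = Apr 24, 2003; completed Apr 23, 2003, before the deadline.
(4) due by Apr 23, 2003 + 51 days = Jun 13, 2003; done May 18, 2003 — timely.
(5) permitted from May 18, 2003 + 12 days = May 30, 2003 onward; done Jun 11, 2003 — permitted.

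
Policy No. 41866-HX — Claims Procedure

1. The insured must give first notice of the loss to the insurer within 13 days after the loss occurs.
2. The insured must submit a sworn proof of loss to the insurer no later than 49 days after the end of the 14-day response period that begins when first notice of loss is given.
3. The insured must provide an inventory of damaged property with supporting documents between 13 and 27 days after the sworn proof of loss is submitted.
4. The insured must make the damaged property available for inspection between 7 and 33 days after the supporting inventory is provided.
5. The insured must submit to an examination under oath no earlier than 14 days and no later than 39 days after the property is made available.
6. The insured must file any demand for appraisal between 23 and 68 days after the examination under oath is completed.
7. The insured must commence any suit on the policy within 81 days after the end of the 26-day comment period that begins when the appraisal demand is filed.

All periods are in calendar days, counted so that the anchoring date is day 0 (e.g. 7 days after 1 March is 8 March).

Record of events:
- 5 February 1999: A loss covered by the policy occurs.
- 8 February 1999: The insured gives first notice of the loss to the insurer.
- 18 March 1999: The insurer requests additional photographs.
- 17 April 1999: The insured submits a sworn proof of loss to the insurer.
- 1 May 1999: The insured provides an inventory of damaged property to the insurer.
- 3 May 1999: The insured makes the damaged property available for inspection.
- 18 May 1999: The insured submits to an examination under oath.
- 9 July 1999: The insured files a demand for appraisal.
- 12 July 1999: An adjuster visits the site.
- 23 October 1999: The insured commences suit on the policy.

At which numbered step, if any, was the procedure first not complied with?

Step 1 — counting 13 days from 5 February 1999 (when the loss occurs) gives a deadline of 18 February 1999; 8 February 1999 is within that limit.
Step 2 — counting 49 days from 22 February 1999 (end of the 14-day response period, which began when first notice of loss is given on 8 February 1999) gives a deadline of 12 April 1999; done 17 April 1999 — 5 days late.
The analysis stops there.

Step 2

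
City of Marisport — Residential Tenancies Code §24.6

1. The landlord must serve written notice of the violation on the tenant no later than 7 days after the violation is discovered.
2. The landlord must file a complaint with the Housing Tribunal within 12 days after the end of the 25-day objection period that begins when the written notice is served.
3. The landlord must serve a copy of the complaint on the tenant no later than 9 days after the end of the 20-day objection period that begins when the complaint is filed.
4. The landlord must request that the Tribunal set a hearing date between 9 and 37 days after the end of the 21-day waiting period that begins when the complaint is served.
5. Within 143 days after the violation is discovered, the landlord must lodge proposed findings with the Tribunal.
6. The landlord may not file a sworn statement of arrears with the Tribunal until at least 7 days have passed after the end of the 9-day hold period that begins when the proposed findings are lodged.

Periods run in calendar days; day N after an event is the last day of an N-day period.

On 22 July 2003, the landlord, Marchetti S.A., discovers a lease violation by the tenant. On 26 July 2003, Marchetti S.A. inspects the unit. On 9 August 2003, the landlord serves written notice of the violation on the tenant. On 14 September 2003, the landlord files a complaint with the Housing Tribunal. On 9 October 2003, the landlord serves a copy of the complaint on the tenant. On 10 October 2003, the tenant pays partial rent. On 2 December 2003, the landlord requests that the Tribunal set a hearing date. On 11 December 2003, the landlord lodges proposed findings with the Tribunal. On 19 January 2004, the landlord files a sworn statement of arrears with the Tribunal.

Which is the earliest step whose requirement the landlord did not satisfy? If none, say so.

Step 1

Step 1 — counting 7 days from 22 July 2003 (when the violation is discovered) gives a deadline of 29 July 2003; not done until 9 August 2003, 11 days after the deadline.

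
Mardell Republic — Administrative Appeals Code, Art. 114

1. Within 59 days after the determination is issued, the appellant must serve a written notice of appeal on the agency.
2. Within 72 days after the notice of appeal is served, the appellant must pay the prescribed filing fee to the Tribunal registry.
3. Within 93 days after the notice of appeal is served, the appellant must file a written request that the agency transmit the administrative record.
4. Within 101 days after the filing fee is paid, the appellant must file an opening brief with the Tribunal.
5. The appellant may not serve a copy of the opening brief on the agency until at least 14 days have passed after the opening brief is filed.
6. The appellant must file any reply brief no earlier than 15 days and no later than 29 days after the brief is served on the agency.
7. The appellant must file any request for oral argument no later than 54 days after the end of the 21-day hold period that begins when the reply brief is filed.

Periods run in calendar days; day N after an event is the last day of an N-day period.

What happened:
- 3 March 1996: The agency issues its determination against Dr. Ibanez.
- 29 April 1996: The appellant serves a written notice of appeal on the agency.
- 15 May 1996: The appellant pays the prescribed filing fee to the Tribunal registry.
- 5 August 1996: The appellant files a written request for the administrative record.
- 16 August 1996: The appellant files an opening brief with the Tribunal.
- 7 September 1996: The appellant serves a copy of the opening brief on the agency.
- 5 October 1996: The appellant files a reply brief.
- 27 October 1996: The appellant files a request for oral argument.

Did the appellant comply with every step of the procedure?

Step 1 — counting 59 days from 3 March 1996 (when the determination is issued) gives a deadline of 1 May 1996; completed 29 April 1996, before the deadline.
Step 2 — counting 72 days from 29 April 1996 (when the notice of appeal is served) gives a deadline of 10 July 1996; completed 15 May 1996, before the deadline.
Step 3 — counting 93 days from 29 April 1996 (when the notice of appeal is served) gives a deadline of 31 July 1996; 5 August 1996 misses that deadline by 5 days.

No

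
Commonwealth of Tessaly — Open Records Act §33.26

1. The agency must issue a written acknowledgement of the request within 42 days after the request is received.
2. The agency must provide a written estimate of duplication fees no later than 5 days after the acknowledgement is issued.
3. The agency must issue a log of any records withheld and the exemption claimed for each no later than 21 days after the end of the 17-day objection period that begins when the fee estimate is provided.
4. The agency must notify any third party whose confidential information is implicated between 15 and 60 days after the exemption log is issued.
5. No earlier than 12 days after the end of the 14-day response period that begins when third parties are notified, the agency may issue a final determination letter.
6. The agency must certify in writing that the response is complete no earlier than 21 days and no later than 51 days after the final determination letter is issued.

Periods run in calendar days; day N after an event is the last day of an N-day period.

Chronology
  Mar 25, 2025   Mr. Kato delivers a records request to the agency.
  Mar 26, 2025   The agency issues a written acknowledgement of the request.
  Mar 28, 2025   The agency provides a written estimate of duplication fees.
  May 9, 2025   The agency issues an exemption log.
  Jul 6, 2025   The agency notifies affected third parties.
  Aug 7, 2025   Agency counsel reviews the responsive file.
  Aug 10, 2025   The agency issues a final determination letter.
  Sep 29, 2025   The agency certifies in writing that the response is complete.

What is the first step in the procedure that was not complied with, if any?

Step 3

Step 1 — counting 42 days from Mar 25, 2025 (when the request is received) gives a deadline of May 6, 2025; Mar 26, 2025 is within that limit.
Step 2 — counting 5 days from Mar 26, 2025 (when the acknowledgement is issued) gives a deadline of Mar 31, 2025; completed Mar 28, 2025, before the deadline.
Step 3 — counting 21 days from Apr 14, 2025 (end of the 17-day objection period, which began when the fee estimate is provided on Mar 28, 2025) gives a deadline of May 5, 2025; May 9, 2025 misses that deadline by 4 days.
The procedure was therefore not followed at step 3.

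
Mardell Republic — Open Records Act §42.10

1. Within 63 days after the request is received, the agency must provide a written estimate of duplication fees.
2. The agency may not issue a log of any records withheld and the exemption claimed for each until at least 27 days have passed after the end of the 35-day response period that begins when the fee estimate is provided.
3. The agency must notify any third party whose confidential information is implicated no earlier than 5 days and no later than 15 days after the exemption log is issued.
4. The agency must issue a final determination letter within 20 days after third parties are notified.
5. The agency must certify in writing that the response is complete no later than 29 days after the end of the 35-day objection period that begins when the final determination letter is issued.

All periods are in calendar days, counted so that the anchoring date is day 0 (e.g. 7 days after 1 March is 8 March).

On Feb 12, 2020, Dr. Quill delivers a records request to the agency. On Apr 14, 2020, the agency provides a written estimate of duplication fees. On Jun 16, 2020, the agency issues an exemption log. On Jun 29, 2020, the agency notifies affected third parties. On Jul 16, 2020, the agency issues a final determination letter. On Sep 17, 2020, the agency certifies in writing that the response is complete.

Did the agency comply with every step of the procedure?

Yes

Step 1 — counting 63 days from Feb 12, 2020 (when the request is received) gives a deadline of Apr 15, 2020; Apr 14, 2020 is within that limit.
Step 2 — must wait 27 days from May 19, 2020 (end of the 35-day response period, which began when the fee estimate is provided on Apr 14, 2020), so not before Jun 15, 2020; done Jun 16, 2020 — permitted.
Step 3 — 5 and 15 days from Jun 16, 2020 (when the exemption log is issued) are Jun 21, 2020 and Jul 1, 2020 respectively; done Jun 29, 2020 — within the window.
Step 4 — counting 20 days from Jun 29, 2020 (when third parties are notified) gives a deadline of Jul 19, 2020; done Jul 16, 2020 — timely.
Step 5 — counting 29 days from Aug 20, 2020 (end of the 35-day objection period, which began when the final determination letter is issued on Jul 16, 2020) gives a deadline of Sep 18, 2020; Sep 17, 2020 is within that limit.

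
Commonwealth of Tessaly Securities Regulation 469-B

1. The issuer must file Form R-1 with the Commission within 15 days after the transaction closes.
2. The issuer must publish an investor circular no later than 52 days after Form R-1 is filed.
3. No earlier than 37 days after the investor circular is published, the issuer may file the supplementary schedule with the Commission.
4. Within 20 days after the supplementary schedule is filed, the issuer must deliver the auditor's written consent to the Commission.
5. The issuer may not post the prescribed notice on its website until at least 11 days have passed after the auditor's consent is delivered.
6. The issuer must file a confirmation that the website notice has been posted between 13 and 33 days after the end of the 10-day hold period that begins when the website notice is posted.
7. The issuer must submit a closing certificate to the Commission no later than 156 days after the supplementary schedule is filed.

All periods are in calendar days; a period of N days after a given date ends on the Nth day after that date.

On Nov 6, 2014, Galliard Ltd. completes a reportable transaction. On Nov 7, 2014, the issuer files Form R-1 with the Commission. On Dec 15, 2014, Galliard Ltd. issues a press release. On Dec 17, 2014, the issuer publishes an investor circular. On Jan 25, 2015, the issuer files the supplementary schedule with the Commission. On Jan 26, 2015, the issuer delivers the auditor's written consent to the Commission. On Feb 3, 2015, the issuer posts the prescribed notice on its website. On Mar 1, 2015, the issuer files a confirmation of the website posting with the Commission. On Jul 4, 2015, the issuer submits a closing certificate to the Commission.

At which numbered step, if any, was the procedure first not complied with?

Step 5

Step 1: 15 days after Nov 6, 2014 (when the transaction closes) is Nov 21, 2014; Nov 7, 2014 is within that limit.
Step 2: 52 days after Nov 7, 2014 (when Form R-1 is filed) is Dec 29, 2014; done Dec 17, 2014 — timely.
Step 3: the earliest permitted date is 37 days after Dec 17, 2014 (when the investor circular is published), i.e. Jan 23, 2015; done Jan 25, 2015 — permitted.
Step 4: 20 days after Jan 25, 2015 (when the supplementary schedule is filed) is Feb 14, 2015; done Jan 26, 2015 — timely.
Step 5: the earliest permitted date is 11 days after Jan 26, 2015 (when the auditor's consent is delivered), i.e. Feb 6, 2015; acted on Feb 3, 2015, 3 days prematurely.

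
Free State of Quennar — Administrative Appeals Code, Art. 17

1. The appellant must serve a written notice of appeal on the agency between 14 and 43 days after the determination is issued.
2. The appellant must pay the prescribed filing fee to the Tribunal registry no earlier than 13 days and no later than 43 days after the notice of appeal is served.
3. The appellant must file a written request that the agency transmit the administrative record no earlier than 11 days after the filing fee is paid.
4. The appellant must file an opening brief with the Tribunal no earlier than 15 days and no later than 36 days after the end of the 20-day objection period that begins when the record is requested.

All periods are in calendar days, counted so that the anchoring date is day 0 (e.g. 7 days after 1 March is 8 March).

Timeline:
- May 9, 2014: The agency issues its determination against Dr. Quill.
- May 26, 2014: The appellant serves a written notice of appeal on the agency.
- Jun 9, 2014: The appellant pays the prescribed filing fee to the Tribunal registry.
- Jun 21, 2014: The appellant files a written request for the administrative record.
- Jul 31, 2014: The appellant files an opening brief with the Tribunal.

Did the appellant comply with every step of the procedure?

Step 1: the window is 14–43 days after May 9, 2014 (when the determination is issued), so May 23, 2014 through Jun 21, 2014; done May 26, 2014 — within the window.
Step 2: the window is 13–43 days after May 26, 2014 (when the notice of appeal is served), so Jun 8, 2014 through Jul 8, 2014; Jun 9, 2014 falls inside that range.
Step 3: the earliest permitted date is 11 days after Jun 9, 2014 (when the filing fee is paid), i.e. Jun 20, 2014; done Jun 21, 2014, after the minimum wait.
Step 4: the window is 15–36 days after Jul 11, 2014 (end of the 20-day objection period, which began when the record is requested on Jun 21, 2014), so Jul 26, 2014 through Aug 16, 2014; done Jul 31, 2014 — within the window.

Yes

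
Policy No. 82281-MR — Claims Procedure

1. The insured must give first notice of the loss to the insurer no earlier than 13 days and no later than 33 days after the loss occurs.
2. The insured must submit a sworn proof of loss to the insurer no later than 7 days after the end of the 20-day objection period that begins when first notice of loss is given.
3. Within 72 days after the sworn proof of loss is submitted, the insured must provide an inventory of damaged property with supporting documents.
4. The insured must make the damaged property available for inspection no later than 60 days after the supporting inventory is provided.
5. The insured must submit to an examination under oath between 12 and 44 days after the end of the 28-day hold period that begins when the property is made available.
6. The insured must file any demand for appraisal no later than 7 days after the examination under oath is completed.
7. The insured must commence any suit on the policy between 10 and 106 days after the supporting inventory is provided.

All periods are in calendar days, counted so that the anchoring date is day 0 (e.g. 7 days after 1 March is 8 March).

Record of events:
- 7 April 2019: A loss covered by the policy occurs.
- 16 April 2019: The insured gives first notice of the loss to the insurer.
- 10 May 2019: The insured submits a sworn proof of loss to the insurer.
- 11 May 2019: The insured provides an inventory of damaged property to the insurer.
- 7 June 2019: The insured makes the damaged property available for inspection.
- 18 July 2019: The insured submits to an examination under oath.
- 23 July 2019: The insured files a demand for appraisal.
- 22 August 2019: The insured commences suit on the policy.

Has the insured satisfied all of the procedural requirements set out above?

No

(1) the permitted window runs from 7 April 2019 + 13 = 20 April 2019 to 7 April 2019 + 33 = 10 May 2019; done 16 April 2019 — 4 days before the window opened.
No need to go further; step 1 was not satisfied.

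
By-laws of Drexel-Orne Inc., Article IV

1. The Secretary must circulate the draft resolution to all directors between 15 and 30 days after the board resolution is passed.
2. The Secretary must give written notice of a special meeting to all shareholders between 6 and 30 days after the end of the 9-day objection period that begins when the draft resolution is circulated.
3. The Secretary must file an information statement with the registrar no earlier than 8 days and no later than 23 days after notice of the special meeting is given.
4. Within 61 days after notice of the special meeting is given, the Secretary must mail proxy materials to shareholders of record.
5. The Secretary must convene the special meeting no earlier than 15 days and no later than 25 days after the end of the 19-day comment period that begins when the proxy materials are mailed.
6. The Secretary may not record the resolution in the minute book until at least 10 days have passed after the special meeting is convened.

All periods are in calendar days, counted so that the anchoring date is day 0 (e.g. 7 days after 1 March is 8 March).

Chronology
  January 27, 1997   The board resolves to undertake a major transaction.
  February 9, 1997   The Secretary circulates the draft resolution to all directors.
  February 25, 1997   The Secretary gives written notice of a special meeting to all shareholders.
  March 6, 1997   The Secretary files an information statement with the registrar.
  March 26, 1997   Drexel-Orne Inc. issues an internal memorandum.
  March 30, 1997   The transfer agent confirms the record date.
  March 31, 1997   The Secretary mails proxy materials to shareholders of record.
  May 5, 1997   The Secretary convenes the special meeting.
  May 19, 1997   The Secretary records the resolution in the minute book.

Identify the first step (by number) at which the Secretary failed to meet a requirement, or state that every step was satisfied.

Step 1

Step 1: the window is 15–30 days after January 27, 1997 (when the board resolution is passed), so February 11, 1997 through February 26, 1997; February 9, 1997 is 2 days too early.
Later steps need not be reached.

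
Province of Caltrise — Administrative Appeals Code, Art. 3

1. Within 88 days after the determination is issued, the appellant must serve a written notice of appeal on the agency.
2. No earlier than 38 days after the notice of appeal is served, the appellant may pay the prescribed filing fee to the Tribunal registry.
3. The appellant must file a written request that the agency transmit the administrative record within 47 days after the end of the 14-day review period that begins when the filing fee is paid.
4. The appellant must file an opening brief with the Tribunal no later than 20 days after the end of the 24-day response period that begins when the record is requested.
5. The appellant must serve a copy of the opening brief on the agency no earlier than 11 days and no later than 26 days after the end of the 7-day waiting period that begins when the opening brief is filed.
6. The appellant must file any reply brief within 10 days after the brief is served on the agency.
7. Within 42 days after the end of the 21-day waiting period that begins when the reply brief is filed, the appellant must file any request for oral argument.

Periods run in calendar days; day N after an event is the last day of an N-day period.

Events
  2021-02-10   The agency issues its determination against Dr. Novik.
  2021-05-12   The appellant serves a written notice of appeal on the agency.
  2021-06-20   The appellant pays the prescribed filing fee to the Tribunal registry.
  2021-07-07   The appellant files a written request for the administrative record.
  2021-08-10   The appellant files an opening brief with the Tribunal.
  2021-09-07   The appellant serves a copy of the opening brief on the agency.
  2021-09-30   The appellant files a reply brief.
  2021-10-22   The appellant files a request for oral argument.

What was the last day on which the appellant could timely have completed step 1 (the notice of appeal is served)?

2021-05-09

Step 1 runs from 2021-02-10, when the determination is issued. 88 days after 2021-02-10 is 2021-05-09.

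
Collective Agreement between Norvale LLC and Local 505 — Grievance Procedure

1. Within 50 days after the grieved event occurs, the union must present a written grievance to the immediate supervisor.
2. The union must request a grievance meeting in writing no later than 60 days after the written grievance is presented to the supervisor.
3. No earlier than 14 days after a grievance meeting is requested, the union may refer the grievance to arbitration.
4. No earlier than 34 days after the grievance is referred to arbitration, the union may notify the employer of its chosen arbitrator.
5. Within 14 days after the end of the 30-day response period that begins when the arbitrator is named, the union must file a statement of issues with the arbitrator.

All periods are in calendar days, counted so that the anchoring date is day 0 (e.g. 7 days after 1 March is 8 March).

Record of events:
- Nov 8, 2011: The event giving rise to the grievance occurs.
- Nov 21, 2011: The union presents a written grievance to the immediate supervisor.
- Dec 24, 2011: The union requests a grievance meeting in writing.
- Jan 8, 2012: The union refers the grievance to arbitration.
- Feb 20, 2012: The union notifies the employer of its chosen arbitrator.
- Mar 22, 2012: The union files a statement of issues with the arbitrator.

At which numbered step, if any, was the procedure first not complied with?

None — every step was satisfied

Step 1: 50 days after Nov 8, 2011 (when the grieved event occurs) is Dec 28, 2011; done Nov 21, 2011 — timely.
Step 2: 60 days after Nov 21, 2011 (when the written grievance is presented to the supervisor) is Jan 20, 2012; Dec 24, 2011 is within that limit.
Step 3: the earliest permitted date is 14 days after Dec 24, 2011 (when a grievance meeting is requested), i.e. Jan 7, 2012; Jan 8, 2012 is on or after that date.
Step 4: the earliest permitted date is 34 days after Jan 8, 2012 (when the grievance is referred to arbitration), i.e. Feb 11, 2012; done Feb 20, 2012 — permitted.
Step 5: 14 days after Mar 21, 2012 (end of the 30-day response period, which began when the arbitrator is named on Feb 20, 2012) is Apr 4, 2012; completed Mar 22, 2012, before the deadline.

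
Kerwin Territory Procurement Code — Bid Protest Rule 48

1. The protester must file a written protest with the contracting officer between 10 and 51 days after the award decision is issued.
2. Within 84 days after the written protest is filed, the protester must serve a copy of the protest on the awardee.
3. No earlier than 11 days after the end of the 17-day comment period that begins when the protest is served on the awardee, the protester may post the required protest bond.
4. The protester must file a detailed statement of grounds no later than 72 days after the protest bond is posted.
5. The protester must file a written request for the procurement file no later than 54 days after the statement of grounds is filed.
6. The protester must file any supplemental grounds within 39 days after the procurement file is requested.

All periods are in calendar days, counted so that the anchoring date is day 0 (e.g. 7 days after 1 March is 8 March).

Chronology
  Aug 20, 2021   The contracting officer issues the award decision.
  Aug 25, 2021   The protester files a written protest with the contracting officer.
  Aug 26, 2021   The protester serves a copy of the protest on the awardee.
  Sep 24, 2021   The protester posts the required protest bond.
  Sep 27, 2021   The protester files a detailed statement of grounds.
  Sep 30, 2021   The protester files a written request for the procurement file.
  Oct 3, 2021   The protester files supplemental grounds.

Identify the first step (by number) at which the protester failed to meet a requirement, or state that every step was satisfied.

Step 1

Step 1: the window is 10–51 days after Aug 20, 2021 (when the award decision is issued), so Aug 30, 2021 through Oct 10, 2021; done Aug 25, 2021 — 5 days before the window opened.
Later steps need not be reached.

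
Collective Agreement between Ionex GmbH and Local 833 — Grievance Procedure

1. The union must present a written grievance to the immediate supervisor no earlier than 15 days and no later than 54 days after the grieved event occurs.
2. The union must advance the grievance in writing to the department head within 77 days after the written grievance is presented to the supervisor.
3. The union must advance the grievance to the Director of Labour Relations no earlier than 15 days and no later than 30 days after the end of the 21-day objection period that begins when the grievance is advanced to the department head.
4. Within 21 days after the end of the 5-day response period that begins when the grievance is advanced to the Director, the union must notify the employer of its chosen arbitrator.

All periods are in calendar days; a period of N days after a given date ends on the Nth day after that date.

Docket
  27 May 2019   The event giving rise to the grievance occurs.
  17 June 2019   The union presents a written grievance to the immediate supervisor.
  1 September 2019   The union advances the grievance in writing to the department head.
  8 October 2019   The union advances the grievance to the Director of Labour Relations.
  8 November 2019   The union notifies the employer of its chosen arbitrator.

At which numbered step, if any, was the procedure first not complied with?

Step 1: the window is 15–54 days after 27 May 2019 (when the grieved event occurs), so 11 June 2019 through 20 July 2019; 17 June 2019 falls inside that range.
Step 2: 77 days after 17 June 2019 (when the written grievance is presented to the supervisor) is 2 September 2019; done 1 September 2019 — timely.
Step 3: the window is 15–30 days after 22 September 2019 (end of the 21-day objection period, which began when the grievance is advanced to the department head on 1 September 2019), so 7 October 2019 through 22 October 2019; done 8 October 2019 — within the window.
Step 4: 21 days after 13 October 2019 (end of the 5-day response period, which began when the grievance is advanced to the Director on 8 October 2019) is 3 November 2019; not done until 8 November 2019, 5 days after the deadline.
Later steps need not be reached.

Step 4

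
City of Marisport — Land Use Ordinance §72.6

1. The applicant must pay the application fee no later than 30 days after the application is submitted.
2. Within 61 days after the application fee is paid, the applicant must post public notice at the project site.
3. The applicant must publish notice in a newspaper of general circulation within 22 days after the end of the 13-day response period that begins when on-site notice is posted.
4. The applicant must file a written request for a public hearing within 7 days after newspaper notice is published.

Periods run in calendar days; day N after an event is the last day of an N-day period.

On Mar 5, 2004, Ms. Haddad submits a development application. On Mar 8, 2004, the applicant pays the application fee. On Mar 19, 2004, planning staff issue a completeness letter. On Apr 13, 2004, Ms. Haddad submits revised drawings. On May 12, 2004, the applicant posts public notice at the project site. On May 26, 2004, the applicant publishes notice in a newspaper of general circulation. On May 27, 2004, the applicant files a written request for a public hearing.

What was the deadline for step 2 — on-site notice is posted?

Step 2 runs from Mar 8, 2004, when the application fee is paid. 61 days after Mar 8, 2004 is May 8, 2004.

May 8, 2004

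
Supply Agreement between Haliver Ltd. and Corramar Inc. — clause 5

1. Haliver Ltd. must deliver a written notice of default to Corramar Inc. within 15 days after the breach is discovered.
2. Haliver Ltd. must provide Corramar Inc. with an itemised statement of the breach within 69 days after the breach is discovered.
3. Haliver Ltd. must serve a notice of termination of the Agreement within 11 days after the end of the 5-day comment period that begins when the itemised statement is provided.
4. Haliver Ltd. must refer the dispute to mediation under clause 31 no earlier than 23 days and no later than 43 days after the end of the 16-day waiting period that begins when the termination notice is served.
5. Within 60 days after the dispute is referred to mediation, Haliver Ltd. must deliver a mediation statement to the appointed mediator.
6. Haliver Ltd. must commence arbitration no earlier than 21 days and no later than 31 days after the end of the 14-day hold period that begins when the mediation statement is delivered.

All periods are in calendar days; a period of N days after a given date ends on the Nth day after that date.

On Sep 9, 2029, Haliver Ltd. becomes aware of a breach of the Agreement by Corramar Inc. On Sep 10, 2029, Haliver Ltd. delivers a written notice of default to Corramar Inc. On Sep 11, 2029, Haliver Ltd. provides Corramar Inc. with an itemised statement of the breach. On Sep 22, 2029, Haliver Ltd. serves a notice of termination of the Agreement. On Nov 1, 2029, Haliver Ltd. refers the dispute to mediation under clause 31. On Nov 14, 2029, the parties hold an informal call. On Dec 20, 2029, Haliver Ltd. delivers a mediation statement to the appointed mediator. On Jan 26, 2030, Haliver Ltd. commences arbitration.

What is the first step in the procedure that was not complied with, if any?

None — every step was satisfied

Step 1: 15 days after Sep 9, 2029 (when the breach is discovered) is Sep 24, 2029; done Sep 10, 2029 — timely.
Step 2: 69 days after Sep 9, 2029 (when the breach is discovered) is Nov 17, 2029; Sep 11, 2029 is within that limit.
Step 3: 11 days after Sep 16, 2029 (end of the 5-day comment period, which began when the itemised statement is provided on Sep 11, 2029) is Sep 27, 2029; done Sep 22, 2029 — timely.
Step 4: the window is 23–43 days after Oct 8, 2029 (end of the 16-day waiting period, which began when the termination notice is served on Sep 22, 2029), so Oct 31, 2029 through Nov 20, 2029; done Nov 1, 2029 — within the window.
Step 5: 60 days after Nov 1, 2029 (when the dispute is referred to mediation) is Dec 31, 2029; completed Dec 20, 2029, before the deadline.
Step 6: the window is 21–31 days after Jan 3, 2030 (end of the 14-day hold period, which began when the mediation statement is delivered on Dec 20, 2029), so Jan 24, 2030 through Feb 3, 2030; done Jan 26, 2030, which is between those dates.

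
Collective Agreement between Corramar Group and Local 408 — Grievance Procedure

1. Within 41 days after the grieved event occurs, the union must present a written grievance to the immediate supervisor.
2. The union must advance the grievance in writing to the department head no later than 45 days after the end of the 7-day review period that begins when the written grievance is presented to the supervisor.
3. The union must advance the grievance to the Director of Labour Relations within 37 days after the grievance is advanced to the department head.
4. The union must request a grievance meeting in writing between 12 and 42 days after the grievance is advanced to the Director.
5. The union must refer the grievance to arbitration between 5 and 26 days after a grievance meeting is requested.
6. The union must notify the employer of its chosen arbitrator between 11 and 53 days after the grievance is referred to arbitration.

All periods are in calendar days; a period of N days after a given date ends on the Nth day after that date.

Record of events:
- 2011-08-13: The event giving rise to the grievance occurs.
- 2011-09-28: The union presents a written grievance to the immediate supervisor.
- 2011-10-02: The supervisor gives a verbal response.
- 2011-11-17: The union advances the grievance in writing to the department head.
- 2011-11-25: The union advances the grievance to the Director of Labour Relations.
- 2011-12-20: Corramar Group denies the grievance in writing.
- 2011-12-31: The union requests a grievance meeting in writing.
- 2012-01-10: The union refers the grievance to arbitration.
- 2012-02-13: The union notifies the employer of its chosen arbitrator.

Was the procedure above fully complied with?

No

Step 1: 41 days after 2011-08-13 (when the grieved event occurs) is 2011-09-23; not done until 2011-09-28, 5 days after the deadline.
No need to go further; step 1 was not satisfied.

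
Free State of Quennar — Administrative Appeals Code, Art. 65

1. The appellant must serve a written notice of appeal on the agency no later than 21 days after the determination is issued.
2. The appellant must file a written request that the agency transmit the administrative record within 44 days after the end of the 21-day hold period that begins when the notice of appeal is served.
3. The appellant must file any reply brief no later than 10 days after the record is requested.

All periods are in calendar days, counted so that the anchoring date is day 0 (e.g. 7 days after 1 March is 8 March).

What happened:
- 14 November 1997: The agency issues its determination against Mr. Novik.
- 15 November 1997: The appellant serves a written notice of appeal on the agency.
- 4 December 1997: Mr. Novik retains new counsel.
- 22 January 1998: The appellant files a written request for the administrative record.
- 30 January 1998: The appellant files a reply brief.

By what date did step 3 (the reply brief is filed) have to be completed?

Step 3 runs from 22 January 1998, when the record is requested. 10 days after 22 January 1998 is 1 February 1998.

1 February 1998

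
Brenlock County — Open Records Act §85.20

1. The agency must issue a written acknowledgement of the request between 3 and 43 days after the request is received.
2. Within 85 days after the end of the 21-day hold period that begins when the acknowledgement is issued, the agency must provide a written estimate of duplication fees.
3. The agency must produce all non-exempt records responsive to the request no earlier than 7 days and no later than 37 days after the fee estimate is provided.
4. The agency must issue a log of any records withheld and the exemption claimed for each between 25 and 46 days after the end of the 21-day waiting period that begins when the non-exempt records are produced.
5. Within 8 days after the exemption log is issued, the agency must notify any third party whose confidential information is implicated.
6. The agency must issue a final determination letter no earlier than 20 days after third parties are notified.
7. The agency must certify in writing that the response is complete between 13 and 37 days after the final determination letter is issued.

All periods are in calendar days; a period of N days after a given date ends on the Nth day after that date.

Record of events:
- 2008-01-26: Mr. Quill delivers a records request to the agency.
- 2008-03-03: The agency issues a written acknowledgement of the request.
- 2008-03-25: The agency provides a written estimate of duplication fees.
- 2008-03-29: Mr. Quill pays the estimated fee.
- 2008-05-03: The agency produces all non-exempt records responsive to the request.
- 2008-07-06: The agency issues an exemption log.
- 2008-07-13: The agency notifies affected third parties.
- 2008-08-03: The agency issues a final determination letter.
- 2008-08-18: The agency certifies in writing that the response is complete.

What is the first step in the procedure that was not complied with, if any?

Step 3

Step 1: the window is 3–43 days after 2008-01-26 (when the request is received), so 2008-01-29 through 2008-03-09; done 2008-03-03, which is between those dates.
Step 2: 85 days after 2008-03-24 (end of the 21-day hold period, which began when the acknowledgement is issued on 2008-03-03) is 2008-06-17; completed 2008-03-25, before the deadline.
Step 3: the window is 7–37 days after 2008-03-25 (when the fee estimate is provided), so 2008-04-01 through 2008-05-01; done 2008-05-03 — 2 days after the window closed.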